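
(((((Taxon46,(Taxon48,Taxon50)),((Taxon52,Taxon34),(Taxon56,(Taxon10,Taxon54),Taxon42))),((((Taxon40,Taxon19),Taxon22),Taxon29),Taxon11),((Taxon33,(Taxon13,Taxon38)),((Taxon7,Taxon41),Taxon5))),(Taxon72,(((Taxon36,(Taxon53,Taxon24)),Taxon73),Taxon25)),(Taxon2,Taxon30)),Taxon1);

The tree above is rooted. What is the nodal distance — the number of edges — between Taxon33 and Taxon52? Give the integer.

7

The MRCA of Taxon33 and Taxon52 is the node subtending (((Taxon46,(Taxon48,Taxon50)),((Taxon52,Taxon34),(Taxon56,(Taxon10,Taxon54),Taxon42))),((((Taxon40,Taxon19),Taxon22),Taxon29),Taxon11),((Taxon33,(Taxon13,Taxon38)),((Taxon7,Taxon41),Taxon5))).
From Taxon33 up to that node: 3 branches. From Taxon52 up to the same node: 4 branches. Total: 3 + 4 = 7.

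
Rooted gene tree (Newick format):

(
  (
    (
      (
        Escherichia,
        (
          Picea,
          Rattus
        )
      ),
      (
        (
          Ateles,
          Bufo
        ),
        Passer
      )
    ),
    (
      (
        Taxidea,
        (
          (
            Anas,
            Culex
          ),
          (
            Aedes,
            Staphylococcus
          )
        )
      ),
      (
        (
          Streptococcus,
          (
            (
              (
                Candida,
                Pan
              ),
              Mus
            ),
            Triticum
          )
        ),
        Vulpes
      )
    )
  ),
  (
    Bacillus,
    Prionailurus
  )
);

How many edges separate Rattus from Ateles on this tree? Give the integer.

The MRCA of Rattus and Ateles is the node subtending ((Escherichia,(Picea,Rattus)),((Ateles,Bufo),Passer)).
From Rattus up to that node: 3 branches. From Ateles up to the same node: 3 branches. Total: 3 + 3 = 6.

6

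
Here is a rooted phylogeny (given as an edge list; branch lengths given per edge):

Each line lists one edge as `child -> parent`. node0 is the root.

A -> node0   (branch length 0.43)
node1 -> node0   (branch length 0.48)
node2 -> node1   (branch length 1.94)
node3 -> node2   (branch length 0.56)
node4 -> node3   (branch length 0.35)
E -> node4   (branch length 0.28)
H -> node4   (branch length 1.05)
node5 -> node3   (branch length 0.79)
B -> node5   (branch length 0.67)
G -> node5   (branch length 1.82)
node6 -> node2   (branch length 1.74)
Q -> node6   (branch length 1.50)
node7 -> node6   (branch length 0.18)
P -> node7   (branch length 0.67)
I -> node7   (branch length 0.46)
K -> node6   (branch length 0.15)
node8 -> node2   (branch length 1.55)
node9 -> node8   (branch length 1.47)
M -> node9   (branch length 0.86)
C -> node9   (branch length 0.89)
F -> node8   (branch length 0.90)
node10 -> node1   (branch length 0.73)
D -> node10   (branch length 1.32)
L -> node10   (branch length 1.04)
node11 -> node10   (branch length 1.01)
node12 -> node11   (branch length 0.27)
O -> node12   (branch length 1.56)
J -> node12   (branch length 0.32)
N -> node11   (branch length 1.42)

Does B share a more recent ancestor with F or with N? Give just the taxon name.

F

The MRCA of B and F subtends (((E,H),(B,G)),(Q,(P,I),K),((M,C),F)) (11 taxa).
The MRCA of B and N subtends ((((E,H),(B,G)),(Q,(P,I),K),((M,C),F)),(D,L,((O,J),N))) (16 taxa).
The first is nested inside the second, so B shares a more recent common ancestor with F.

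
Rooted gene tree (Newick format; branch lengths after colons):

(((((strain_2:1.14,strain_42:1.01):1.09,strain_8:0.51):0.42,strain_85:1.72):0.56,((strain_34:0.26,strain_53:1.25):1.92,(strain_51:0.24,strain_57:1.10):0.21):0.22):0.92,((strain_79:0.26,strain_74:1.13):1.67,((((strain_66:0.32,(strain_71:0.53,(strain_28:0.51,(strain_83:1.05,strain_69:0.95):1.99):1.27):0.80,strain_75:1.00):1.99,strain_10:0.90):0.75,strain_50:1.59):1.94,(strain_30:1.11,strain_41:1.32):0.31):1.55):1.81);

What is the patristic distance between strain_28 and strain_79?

The path runs strain_28 → … → MRCA → … → strain_79; the MRCA is the node subtending ((strain_79,strain_74),((((strain_66,(strain_71,(strain_28,(strain_83,strain_69))),strain_75),strain_10),strain_50),(strain_30,strain_41))).
Branch lengths along that path: 0.51 + 1.27 + 0.80 + 1.99 + 0.75 + 1.94 + 1.55 + 1.67 + 0.26 = 10.74.

10.74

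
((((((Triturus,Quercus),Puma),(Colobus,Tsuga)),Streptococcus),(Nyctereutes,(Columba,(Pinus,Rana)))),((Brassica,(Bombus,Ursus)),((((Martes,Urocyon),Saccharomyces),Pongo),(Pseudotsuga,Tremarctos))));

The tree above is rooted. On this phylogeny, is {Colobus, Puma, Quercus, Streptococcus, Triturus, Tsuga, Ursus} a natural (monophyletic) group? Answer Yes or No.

The MRCA of the listed taxa is the root, so the smallest clade containing them is the whole tree.
That clade also contains Bombus, Brassica, Columba, Martes, Nyctereutes, Pinus, Pongo, Pseudotsuga, Rana, Saccharomyces, Tremarctos, Urocyon, which are not in the proposed group, so the group is not monophyletic.

No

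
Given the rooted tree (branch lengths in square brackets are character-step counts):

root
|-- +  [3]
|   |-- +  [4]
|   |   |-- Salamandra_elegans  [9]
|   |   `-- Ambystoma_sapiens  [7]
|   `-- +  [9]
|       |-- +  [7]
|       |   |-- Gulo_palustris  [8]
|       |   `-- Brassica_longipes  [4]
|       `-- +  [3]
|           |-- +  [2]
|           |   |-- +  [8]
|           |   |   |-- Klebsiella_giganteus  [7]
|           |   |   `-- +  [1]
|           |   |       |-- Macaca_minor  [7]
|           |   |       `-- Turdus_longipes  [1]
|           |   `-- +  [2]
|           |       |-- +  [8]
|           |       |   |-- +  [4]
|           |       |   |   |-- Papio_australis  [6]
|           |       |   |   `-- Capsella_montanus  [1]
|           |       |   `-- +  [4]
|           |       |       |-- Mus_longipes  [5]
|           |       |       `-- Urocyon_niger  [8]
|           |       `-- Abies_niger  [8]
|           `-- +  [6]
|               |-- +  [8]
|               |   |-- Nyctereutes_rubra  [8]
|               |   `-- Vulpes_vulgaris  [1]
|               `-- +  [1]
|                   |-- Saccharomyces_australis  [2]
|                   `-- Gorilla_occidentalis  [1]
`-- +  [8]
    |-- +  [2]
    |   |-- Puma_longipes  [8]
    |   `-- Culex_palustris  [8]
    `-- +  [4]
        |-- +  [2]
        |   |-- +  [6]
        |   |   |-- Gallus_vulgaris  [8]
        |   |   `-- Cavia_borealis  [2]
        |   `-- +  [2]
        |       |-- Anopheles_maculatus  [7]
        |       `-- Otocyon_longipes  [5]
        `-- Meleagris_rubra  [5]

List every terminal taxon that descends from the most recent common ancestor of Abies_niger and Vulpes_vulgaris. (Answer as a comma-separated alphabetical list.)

Abies_niger, Capsella_montanus, Gorilla_occidentalis, Klebsiella_giganteus, Macaca_minor, Mus_longipes, Nyctereutes_rubra, Papio_australis, Saccharomyces_australis, Turdus_longipes, Urocyon_niger, Vulpes_vulgaris

Tracing Abies_niger: it sits inside (((Papio_australis,Capsella_montanus),(Mus_longipes,Urocyon_niger)),Abies_niger).
Tracing Vulpes_vulgaris: it sits inside (Nyctereutes_rubra,Vulpes_vulgaris).
The smallest clade enclosing both is (((Klebsiella_giganteus,(Macaca_minor,Turdus_longipes)),(((Papio_australis,Capsella_montanus),(Mus_longipes,Urocyon_niger)),Abies_niger)),((Nyctereutes_rubra,Vulpes_vulgaris),(Saccharomyces_australis,Gorilla_occidentalis))); the answer is its 12 terminal taxa in alphabetical order.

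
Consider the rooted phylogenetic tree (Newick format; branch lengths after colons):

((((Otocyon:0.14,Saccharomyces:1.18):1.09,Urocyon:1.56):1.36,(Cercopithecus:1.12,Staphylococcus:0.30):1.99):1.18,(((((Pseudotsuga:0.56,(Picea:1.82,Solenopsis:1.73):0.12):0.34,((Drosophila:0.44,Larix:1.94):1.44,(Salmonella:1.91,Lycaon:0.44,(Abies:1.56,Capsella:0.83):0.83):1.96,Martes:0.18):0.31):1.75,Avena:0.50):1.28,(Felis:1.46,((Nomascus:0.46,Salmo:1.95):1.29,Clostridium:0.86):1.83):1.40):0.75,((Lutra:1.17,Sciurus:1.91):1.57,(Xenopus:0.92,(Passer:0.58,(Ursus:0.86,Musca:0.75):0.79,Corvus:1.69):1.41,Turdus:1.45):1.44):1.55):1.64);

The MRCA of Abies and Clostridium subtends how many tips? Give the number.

15

The MRCA of Abies and Clostridium is the node subtending ((((Pseudotsuga,(Picea,Solenopsis)),((Drosophila,Larix),(Salmonella,Lycaon,(Abies,Capsella)),Martes)),Avena),(Felis,((Nomascus,Salmo),Clostridium))).
That clade contains 15 terminal taxa: Abies, Avena, Capsella, Clostridium, Drosophila, Felis, Larix, Lycaon, Martes, Nomascus, Picea, Pseudotsuga, Salmo, Salmonella, Solenopsis.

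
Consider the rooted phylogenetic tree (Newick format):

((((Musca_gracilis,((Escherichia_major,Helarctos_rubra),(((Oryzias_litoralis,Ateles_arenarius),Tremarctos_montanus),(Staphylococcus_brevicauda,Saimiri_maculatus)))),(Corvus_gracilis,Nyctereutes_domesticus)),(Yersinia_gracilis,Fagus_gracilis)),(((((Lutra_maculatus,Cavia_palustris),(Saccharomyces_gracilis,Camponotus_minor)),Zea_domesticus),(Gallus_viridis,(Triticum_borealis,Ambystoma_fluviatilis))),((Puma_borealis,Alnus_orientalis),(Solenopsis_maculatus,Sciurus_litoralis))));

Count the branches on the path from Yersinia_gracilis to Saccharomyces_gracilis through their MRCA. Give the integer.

9

The MRCA of Yersinia_gracilis and Saccharomyces_gracilis is the root of the tree.
From Yersinia_gracilis up to that node: 3 branches. From Saccharomyces_gracilis up to the same node: 6 branches. Total: 3 + 6 = 9.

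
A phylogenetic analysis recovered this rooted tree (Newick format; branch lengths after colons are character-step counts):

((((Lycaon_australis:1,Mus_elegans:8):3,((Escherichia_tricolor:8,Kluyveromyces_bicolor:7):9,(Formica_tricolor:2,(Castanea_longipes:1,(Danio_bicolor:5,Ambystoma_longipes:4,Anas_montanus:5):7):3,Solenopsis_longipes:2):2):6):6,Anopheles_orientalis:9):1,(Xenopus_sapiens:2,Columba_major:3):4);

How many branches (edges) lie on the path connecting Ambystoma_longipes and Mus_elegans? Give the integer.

7

The MRCA of Ambystoma_longipes and Mus_elegans is the node subtending ((Lycaon_australis,Mus_elegans),((Escherichia_tricolor,Kluyveromyces_bicolor),(Formica_tricolor,(Castanea_longipes,(Danio_bicolor,Ambystoma_longipes,Anas_montanus)),Solenopsis_longipes))).
From Ambystoma_longipes up to that node: 5 branches. From Mus_elegans up to the same node: 2 branches. Total: 5 + 2 = 7.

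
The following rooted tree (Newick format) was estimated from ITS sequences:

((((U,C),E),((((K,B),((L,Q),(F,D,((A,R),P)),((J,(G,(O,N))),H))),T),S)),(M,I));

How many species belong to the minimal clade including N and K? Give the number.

14

The MRCA of N and K is the node subtending ((K,B),((L,Q),(F,D,((A,R),P)),((J,(G,(O,N))),H))).
That clade contains 14 terminal taxa: A, B, D, F, G, H, J, K, L, N, O, P, Q, R.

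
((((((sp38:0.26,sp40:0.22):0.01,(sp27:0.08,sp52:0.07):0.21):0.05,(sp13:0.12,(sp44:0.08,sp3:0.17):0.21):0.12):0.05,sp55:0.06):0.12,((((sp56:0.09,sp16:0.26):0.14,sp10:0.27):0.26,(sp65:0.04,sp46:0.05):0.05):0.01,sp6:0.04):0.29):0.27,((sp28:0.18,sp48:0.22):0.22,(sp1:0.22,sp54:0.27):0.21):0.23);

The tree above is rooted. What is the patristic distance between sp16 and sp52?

1.46

The path runs sp16 → … → MRCA → … → sp52; the MRCA is the node subtending (((((sp38,sp40),(sp27,sp52)),(sp13,(sp44,sp3))),sp55),((((sp56,sp16),sp10),(sp65,sp46)),sp6)).
Branch lengths along that path: 0.26 + 0.14 + 0.26 + 0.01 + 0.29 + 0.12 + 0.05 + 0.05 + 0.21 + 0.07 = 1.46.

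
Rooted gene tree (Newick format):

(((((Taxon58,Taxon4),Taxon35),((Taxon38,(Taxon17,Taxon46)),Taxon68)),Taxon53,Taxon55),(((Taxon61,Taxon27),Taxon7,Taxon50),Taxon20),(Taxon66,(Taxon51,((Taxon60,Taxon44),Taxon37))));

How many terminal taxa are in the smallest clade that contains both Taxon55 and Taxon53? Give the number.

9

The MRCA of Taxon55 and Taxon53 is the node subtending ((((Taxon58,Taxon4),Taxon35),((Taxon38,(Taxon17,Taxon46)),Taxon68)),Taxon53,Taxon55).
That clade contains 9 terminal taxa: Taxon17, Taxon35, Taxon38, Taxon4, Taxon46, Taxon53, Taxon55, Taxon58, Taxon68.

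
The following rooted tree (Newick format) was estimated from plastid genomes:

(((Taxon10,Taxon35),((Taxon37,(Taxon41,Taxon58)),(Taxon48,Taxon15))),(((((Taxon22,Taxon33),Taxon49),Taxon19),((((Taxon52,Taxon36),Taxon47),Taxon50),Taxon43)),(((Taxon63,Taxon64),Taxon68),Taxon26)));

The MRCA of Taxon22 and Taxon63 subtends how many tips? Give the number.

13

The MRCA of Taxon22 and Taxon63 is the node subtending (((((Taxon22,Taxon33),Taxon49),Taxon19),((((Taxon52,Taxon36),Taxon47),Taxon50),Taxon43)),(((Taxon63,Taxon64),Taxon68),Taxon26)).
That clade contains 13 terminal taxa: Taxon19, Taxon22, Taxon26, Taxon33, Taxon36, Taxon43, Taxon47, Taxon49, Taxon50, Taxon52, Taxon63, Taxon64, Taxon68.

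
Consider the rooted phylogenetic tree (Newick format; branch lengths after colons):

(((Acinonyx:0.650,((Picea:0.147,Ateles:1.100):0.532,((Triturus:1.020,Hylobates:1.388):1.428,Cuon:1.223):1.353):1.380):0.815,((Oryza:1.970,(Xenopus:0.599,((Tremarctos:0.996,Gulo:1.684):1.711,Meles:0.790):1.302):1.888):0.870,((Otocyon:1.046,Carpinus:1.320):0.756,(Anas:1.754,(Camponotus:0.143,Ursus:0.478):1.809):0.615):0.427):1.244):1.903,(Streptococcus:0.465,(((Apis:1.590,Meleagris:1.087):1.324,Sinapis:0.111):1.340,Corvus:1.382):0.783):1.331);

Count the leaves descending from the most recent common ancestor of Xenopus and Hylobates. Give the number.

16

The MRCA of Xenopus and Hylobates is the node subtending ((Acinonyx,((Picea,Ateles),((Triturus,Hylobates),Cuon))),((Oryza,(Xenopus,((Tremarctos,Gulo),Meles))),((Otocyon,Carpinus),(Anas,(Camponotus,Ursus))))).
That clade contains 16 terminal taxa: Acinonyx, Anas, Ateles, Camponotus, Carpinus, Cuon, Gulo, Hylobates, Meles, Oryza, Otocyon, Picea, Tremarctos, Triturus, Ursus, Xenopus.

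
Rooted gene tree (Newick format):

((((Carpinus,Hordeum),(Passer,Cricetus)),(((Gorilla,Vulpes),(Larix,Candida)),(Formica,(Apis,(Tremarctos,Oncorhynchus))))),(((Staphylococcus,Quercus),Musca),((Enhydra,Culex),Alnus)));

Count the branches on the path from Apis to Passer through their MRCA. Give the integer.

7

The MRCA of Apis and Passer is the node subtending (((Carpinus,Hordeum),(Passer,Cricetus)),(((Gorilla,Vulpes),(Larix,Candida)),(Formica,(Apis,(Tremarctos,Oncorhynchus))))).
From Apis up to that node: 4 branches. From Passer up to the same node: 3 branches. Total: 4 + 3 = 7.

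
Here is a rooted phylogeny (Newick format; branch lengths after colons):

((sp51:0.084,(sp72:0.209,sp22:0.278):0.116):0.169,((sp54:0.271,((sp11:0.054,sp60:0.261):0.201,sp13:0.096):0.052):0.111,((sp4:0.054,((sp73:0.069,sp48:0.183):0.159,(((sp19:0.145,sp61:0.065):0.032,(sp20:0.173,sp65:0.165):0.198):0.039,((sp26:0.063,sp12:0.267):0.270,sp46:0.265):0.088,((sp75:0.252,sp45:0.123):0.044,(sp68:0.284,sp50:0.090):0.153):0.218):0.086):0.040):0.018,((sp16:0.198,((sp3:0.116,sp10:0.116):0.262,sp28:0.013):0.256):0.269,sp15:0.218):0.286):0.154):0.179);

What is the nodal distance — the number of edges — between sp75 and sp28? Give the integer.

The MRCA of sp75 and sp28 is the node subtending ((sp4,((sp73,sp48),(((sp19,sp61),(sp20,sp65)),((sp26,sp12),sp46),((sp75,sp45),(sp68,sp50))))),((sp16,((sp3,sp10),sp28)),sp15)).
From sp75 up to that node: 6 branches. From sp28 up to the same node: 4 branches. Total: 6 + 4 = 10.

10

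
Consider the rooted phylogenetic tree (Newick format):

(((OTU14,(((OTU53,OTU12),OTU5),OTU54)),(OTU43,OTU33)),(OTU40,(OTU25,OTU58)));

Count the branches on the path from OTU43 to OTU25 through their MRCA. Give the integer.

6

The MRCA of OTU43 and OTU25 is the root of the tree.
From OTU43 up to that node: 3 branches. From OTU25 up to the same node: 3 branches. Total: 3 + 3 = 6.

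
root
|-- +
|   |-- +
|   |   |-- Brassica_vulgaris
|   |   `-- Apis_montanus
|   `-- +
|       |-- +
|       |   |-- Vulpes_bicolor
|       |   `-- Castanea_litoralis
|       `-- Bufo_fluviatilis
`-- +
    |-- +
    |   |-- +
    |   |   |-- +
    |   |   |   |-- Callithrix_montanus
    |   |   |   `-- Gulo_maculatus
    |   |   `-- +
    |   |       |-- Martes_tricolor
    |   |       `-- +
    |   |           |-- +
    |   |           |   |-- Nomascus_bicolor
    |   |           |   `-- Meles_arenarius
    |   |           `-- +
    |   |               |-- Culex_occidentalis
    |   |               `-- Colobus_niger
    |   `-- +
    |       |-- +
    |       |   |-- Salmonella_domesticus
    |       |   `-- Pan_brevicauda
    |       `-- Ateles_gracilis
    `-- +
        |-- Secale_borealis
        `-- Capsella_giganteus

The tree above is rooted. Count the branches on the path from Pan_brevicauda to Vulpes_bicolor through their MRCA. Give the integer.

The MRCA of Pan_brevicauda and Vulpes_bicolor is the root of the tree.
From Pan_brevicauda up to that node: 5 branches. From Vulpes_bicolor up to the same node: 4 branches. Total: 5 + 4 = 9.

9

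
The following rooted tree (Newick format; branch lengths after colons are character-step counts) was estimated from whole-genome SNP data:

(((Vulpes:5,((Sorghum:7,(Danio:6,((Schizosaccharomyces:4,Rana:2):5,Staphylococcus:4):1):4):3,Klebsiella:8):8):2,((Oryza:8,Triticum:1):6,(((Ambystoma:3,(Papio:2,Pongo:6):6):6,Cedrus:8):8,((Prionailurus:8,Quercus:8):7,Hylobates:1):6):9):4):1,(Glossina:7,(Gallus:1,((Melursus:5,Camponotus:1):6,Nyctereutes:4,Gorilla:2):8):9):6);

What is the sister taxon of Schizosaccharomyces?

Rana

Schizosaccharomyces attaches to the tree at the node subtending (Schizosaccharomyces,Rana).
The other lineage descending from that same node — the sister group — is the single tip Rana.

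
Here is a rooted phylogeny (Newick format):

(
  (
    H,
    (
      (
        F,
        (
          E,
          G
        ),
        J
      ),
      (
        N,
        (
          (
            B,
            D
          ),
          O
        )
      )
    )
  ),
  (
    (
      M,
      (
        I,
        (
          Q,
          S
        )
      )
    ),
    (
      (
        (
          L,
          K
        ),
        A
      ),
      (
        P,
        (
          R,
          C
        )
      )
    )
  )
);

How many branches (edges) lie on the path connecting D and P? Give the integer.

10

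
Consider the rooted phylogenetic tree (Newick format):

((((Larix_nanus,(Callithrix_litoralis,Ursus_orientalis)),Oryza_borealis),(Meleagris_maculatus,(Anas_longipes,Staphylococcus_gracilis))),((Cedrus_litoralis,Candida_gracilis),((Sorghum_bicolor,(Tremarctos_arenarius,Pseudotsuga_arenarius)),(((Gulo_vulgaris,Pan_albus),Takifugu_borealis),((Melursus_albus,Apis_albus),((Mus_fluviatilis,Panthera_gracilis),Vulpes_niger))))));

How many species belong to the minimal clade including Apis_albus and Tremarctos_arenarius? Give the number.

11

The MRCA of Apis_albus and Tremarctos_arenarius is the node subtending ((Sorghum_bicolor,(Tremarctos_arenarius,Pseudotsuga_arenarius)),(((Gulo_vulgaris,Pan_albus),Takifugu_borealis),((Melursus_albus,Apis_albus),((Mus_fluviatilis,Panthera_gracilis),Vulpes_niger)))).
That clade contains 11 terminal taxa: Apis_albus, Gulo_vulgaris, Melursus_albus, Mus_fluviatilis, Pan_albus, Panthera_gracilis, Pseudotsuga_arenarius, Sorghum_bicolor, Takifugu_borealis, Tremarctos_arenarius, Vulpes_niger.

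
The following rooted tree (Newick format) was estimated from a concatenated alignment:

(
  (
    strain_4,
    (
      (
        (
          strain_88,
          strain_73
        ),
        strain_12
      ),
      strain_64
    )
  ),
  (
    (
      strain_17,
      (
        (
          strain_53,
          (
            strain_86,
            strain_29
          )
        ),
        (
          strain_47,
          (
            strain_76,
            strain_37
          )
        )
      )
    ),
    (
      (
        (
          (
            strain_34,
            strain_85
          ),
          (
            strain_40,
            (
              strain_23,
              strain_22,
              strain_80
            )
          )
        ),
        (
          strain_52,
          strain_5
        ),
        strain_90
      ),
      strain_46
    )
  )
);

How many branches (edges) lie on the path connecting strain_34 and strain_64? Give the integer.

The MRCA of strain_34 and strain_64 is the root of the tree.
From strain_34 up to that node: 6 branches. From strain_64 up to the same node: 3 branches. Total: 6 + 3 = 9.

9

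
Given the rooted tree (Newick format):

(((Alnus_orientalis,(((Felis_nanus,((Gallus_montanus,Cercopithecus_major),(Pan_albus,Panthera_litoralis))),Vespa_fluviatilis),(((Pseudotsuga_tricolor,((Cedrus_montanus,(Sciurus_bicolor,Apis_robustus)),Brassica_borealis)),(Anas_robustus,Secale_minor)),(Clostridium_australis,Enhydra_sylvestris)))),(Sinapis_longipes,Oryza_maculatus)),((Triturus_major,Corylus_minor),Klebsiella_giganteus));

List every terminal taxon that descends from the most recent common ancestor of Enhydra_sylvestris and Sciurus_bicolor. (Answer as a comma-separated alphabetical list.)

Anas_robustus, Apis_robustus, Brassica_borealis, Cedrus_montanus, Clostridium_australis, Enhydra_sylvestris, Pseudotsuga_tricolor, Sciurus_bicolor, Secale_minor

Tracing Enhydra_sylvestris: it sits inside (Clostridium_australis,Enhydra_sylvestris).
Tracing Sciurus_bicolor: it sits inside (Sciurus_bicolor,Apis_robustus).
The smallest clade enclosing both is (((Pseudotsuga_tricolor,((Cedrus_montanus,(Sciurus_bicolor,Apis_robustus)),Brassica_borealis)),(Anas_robustus,Secale_minor)),(Clostridium_australis,Enhydra_sylvestris)); the answer is its 9 terminal taxa in alphabetical order.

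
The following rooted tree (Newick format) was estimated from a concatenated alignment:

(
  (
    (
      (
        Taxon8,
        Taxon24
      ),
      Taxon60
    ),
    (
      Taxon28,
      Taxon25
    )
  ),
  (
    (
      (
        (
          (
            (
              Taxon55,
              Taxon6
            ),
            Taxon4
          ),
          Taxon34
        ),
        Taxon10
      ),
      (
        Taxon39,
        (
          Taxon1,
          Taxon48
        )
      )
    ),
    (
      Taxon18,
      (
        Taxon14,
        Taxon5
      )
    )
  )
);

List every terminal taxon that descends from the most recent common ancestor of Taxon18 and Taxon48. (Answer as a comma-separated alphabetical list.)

Taxon1, Taxon10, Taxon14, Taxon18, Taxon34, Taxon39, Taxon4, Taxon48, Taxon5, Taxon55, Taxon6

Tracing Taxon18: it sits inside (Taxon18,(Taxon14,Taxon5)).
Tracing Taxon48: it sits inside (Taxon1,Taxon48).
The smallest clade enclosing both is ((((((Taxon55,Taxon6),Taxon4),Taxon34),Taxon10),(Taxon39,(Taxon1,Taxon48))),(Taxon18,(Taxon14,Taxon5))); the answer is its 11 terminal taxa in alphabetical order.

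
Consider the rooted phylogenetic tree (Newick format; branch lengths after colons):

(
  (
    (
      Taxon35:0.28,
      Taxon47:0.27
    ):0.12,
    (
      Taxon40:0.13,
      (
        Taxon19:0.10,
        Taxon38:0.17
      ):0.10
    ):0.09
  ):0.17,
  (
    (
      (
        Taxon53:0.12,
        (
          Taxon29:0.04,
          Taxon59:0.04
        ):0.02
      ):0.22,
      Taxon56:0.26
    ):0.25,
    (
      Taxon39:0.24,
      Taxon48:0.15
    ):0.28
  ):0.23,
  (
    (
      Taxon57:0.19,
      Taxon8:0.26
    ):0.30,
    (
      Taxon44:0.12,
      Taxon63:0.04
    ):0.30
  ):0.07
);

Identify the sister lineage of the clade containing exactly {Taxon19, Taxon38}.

Taxon40

The clade containing exactly {Taxon19, Taxon38} attaches to the tree at the node subtending (Taxon40,(Taxon19,Taxon38)).
The other lineage descending from that same node — the sister group — is the single tip Taxon40.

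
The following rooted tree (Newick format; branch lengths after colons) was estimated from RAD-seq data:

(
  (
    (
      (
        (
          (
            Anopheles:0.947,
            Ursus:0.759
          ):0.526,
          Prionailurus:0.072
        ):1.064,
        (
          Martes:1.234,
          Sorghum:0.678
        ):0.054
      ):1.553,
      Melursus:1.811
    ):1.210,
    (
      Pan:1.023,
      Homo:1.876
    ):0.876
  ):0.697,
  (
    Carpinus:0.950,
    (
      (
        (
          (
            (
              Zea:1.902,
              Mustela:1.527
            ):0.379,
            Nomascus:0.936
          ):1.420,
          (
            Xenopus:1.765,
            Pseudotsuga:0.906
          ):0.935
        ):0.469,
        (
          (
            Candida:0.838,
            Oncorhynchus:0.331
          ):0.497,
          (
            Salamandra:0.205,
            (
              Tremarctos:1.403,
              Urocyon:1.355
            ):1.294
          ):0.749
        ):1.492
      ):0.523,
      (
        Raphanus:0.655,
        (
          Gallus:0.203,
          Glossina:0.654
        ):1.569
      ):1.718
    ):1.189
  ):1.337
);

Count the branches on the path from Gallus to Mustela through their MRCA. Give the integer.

8

The MRCA of Gallus and Mustela is the node subtending (((((Zea,Mustela),Nomascus),(Xenopus,Pseudotsuga)),((Candida,Oncorhynchus),(Salamandra,(Tremarctos,Urocyon)))),(Raphanus,(Gallus,Glossina))).
From Gallus up to that node: 3 branches. From Mustela up to the same node: 5 branches. Total: 3 + 5 = 8.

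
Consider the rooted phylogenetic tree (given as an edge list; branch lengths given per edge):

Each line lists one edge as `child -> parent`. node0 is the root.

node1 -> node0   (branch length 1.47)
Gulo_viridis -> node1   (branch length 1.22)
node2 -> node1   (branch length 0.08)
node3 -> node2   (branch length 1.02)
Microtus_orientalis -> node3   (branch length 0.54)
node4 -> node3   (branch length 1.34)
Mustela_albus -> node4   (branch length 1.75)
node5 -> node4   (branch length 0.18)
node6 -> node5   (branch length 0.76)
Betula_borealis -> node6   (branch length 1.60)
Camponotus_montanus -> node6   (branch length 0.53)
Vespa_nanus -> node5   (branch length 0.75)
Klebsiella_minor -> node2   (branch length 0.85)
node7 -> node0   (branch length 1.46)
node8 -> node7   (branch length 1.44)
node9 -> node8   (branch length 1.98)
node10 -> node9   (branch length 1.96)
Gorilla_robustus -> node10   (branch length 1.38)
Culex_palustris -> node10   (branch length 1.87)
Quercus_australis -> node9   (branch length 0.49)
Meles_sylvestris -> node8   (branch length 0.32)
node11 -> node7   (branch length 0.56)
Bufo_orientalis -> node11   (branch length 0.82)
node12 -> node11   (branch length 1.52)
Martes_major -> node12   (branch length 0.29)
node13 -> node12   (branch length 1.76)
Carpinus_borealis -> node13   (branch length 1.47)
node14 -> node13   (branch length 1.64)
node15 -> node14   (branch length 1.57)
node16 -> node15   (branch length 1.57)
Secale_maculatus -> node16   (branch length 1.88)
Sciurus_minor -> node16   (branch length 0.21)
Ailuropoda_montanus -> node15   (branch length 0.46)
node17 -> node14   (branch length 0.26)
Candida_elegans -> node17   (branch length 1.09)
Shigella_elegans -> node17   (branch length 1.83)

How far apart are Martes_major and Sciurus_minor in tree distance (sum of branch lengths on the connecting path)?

The path runs Martes_major → … → MRCA → … → Sciurus_minor; the MRCA is the node subtending (Martes_major,(Carpinus_borealis,(((Secale_maculatus,Sciurus_minor),Ailuropoda_montanus),(Candida_elegans,Shigella_elegans)))).
Branch lengths along that path: 0.29 + 1.76 + 1.64 + 1.57 + 1.57 + 0.21 = 7.04.

7.04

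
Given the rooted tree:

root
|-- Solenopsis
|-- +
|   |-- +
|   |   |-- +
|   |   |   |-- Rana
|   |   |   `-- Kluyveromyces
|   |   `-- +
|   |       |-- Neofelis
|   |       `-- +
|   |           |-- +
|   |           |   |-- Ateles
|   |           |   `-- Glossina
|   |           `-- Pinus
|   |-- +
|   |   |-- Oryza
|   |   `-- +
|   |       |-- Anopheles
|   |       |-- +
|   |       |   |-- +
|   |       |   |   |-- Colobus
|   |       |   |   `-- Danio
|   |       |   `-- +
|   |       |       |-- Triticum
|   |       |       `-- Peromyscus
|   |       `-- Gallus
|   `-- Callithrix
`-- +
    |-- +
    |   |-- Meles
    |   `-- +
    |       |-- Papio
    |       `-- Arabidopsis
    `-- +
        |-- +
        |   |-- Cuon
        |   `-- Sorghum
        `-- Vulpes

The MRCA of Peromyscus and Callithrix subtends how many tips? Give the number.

14

The MRCA of Peromyscus and Callithrix is the node subtending (((Rana,Kluyveromyces),(Neofelis,((Ateles,Glossina),Pinus))),(Oryza,(Anopheles,((Colobus,Danio),(Triticum,Peromyscus)),Gallus)),Callithrix).
That clade contains 14 terminal taxa: Anopheles, Ateles, Callithrix, Colobus, Danio, Gallus, Glossina, Kluyveromyces, Neofelis, Oryza, Peromyscus, Pinus, Rana, Triticum.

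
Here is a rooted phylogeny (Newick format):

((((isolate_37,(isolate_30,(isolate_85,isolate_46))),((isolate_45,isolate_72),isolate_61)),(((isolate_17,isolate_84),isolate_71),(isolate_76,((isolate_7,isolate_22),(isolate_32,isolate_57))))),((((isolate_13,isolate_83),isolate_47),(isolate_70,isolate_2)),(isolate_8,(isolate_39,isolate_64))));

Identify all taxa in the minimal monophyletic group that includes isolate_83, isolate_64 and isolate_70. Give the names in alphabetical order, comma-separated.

Tracing isolate_83: it sits inside (isolate_13,isolate_83).
Tracing isolate_64: it sits inside (isolate_39,isolate_64).
Tracing isolate_70: it sits inside (isolate_70,isolate_2).
The smallest clade enclosing all 3 is ((((isolate_13,isolate_83),isolate_47),(isolate_70,isolate_2)),(isolate_8,(isolate_39,isolate_64))); the answer is its 8 terminal taxa in alphabetical order.

isolate_13, isolate_2, isolate_39, isolate_47, isolate_64, isolate_70, isolate_8, isolate_83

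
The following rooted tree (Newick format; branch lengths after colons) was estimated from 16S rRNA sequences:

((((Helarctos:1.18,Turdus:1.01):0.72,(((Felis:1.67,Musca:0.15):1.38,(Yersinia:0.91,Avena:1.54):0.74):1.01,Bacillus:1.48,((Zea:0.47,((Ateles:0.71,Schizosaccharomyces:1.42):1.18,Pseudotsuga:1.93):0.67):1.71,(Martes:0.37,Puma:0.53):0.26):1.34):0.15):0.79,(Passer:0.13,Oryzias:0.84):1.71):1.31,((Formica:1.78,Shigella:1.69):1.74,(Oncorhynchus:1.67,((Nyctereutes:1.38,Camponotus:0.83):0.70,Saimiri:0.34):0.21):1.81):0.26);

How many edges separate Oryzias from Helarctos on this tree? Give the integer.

The MRCA of Oryzias and Helarctos is the node subtending (((Helarctos,Turdus),(((Felis,Musca),(Yersinia,Avena)),Bacillus,((Zea,((Ateles,Schizosaccharomyces),Pseudotsuga)),(Martes,Puma)))),(Passer,Oryzias)).
From Oryzias up to that node: 2 branches. From Helarctos up to the same node: 3 branches. Total: 2 + 3 = 5.

5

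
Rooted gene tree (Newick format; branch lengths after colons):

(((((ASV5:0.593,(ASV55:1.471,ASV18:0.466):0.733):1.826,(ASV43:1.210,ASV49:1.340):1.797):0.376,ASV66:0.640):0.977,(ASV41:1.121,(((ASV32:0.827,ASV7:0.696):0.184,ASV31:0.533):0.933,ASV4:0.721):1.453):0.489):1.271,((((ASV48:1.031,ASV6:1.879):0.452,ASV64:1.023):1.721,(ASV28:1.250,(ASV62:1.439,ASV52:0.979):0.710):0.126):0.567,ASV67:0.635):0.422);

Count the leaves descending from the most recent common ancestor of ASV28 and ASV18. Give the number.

The MRCA of ASV28 and ASV18 is the root, so the clade is the entire tree.
That clade contains 18 terminal taxa: ASV18, ASV28, ASV31, ASV32, ASV4, ASV41, ASV43, ASV48, ASV49, ASV5, ASV52, ASV55, ASV6, ASV62, ASV64, ASV66, ASV67, ASV7.

18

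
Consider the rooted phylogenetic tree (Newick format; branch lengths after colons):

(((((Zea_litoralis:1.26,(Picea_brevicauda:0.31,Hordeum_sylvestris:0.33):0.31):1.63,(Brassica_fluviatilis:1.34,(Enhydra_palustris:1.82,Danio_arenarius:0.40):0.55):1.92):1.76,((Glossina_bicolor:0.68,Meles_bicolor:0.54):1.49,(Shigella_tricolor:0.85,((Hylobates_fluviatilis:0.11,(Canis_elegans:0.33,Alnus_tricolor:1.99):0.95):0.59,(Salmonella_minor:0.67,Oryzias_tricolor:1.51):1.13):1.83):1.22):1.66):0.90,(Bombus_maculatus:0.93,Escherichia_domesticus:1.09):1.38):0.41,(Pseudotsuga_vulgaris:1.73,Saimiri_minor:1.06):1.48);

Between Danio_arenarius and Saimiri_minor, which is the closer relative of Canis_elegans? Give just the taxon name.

The MRCA of Canis_elegans and Danio_arenarius subtends (((Zea_litoralis,(Picea_brevicauda,Hordeum_sylvestris)),(Brassica_fluviatilis,(Enhydra_palustris,Danio_arenarius))),((Glossina_bicolor,Meles_bicolor),(Shigella_tricolor,((Hylobates_fluviatilis,(Canis_elegans,Alnus_tricolor)),(Salmonella_minor,Oryzias_tricolor))))) (14 taxa).
The MRCA of Canis_elegans and Saimiri_minor is the root, subtending the entire tree (18 taxa).
The first is nested inside the second, so Canis_elegans shares a more recent common ancestor with Danio_arenarius.

Danio_arenarius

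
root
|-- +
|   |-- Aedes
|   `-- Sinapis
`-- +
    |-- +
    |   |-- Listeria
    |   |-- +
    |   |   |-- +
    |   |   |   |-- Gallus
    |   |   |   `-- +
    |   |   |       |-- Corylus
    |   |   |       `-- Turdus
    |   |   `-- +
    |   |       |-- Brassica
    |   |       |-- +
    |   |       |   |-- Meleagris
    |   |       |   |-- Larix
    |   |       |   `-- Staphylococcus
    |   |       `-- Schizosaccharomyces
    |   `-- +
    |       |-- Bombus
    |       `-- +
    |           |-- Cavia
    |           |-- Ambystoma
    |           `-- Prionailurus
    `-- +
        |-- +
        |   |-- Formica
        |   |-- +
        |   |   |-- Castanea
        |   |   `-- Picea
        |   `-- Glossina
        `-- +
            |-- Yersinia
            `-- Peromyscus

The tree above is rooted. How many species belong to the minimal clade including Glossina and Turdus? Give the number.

The MRCA of Glossina and Turdus is the node subtending ((Listeria,((Gallus,(Corylus,Turdus)),(Brassica,(Meleagris,Larix,Staphylococcus),Schizosaccharomyces)),(Bombus,(Cavia,Ambystoma,Prionailurus))),((Formica,(Castanea,Picea),Glossina),(Yersinia,Peromyscus))).
That clade contains 19 terminal taxa: Ambystoma, Bombus, Brassica, Castanea, Cavia, Corylus, Formica, Gallus, Glossina, Larix, Listeria, Meleagris, Peromyscus, Picea, Prionailurus, Schizosaccharomyces, Staphylococcus, Turdus, Yersinia.

19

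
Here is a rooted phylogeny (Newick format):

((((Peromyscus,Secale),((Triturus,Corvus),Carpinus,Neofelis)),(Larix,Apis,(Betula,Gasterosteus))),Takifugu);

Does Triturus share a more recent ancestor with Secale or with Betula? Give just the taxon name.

Secale

The MRCA of Triturus and Secale subtends ((Peromyscus,Secale),((Triturus,Corvus),Carpinus,Neofelis)) (6 taxa).
The MRCA of Triturus and Betula subtends (((Peromyscus,Secale),((Triturus,Corvus),Carpinus,Neofelis)),(Larix,Apis,(Betula,Gasterosteus))) (10 taxa).
The first is nested inside the second, so Triturus shares a more recent common ancestor with Secale.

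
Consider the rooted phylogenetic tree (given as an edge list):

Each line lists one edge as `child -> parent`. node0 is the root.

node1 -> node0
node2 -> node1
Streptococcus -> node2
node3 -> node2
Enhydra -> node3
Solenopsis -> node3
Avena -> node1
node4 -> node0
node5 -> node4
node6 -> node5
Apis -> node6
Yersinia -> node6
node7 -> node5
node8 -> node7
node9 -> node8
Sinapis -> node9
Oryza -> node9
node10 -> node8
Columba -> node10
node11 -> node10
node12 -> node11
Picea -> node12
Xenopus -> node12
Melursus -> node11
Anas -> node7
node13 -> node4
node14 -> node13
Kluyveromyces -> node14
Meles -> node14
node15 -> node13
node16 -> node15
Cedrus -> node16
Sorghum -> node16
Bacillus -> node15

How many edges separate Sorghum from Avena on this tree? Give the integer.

7

The MRCA of Sorghum and Avena is the root of the tree.
From Sorghum up to that node: 5 branches. From Avena up to the same node: 2 branches. Total: 5 + 2 = 7.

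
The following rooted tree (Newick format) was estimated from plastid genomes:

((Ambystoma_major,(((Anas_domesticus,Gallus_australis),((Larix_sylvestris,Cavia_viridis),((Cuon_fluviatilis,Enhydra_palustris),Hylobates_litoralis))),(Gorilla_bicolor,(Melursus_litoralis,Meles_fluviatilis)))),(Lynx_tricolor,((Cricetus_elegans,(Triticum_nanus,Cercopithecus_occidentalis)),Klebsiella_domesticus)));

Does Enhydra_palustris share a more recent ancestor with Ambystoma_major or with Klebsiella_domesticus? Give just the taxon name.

The MRCA of Enhydra_palustris and Ambystoma_major subtends (Ambystoma_major,(((Anas_domesticus,Gallus_australis),((Larix_sylvestris,Cavia_viridis),((Cuon_fluviatilis,Enhydra_palustris),Hylobates_litoralis))),(Gorilla_bicolor,(Melursus_litoralis,Meles_fluviatilis)))) (11 taxa).
The MRCA of Enhydra_palustris and Klebsiella_domesticus is the root, subtending the entire tree (16 taxa).
The first is nested inside the second, so Enhydra_palustris shares a more recent common ancestor with Ambystoma_major.

Ambystoma_major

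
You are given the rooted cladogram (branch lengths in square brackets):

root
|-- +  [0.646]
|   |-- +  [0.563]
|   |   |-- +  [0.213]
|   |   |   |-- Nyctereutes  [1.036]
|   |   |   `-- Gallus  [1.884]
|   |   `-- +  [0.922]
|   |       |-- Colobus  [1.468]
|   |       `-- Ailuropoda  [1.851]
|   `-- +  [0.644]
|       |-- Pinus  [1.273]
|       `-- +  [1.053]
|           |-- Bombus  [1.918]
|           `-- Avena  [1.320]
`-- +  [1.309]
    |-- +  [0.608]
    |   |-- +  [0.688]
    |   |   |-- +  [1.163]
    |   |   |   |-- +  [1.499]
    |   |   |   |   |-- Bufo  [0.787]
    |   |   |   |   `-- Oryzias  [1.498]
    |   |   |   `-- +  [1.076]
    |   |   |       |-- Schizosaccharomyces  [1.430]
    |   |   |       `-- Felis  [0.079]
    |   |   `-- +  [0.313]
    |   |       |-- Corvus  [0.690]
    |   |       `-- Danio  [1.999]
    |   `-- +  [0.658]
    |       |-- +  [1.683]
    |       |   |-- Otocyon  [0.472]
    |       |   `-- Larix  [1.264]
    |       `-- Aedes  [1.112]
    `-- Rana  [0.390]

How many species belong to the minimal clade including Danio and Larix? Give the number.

The MRCA of Danio and Larix is the node subtending ((((Bufo,Oryzias),(Schizosaccharomyces,Felis)),(Corvus,Danio)),((Otocyon,Larix),Aedes)).
That clade contains 9 terminal taxa: Aedes, Bufo, Corvus, Danio, Felis, Larix, Oryzias, Otocyon, Schizosaccharomyces.

9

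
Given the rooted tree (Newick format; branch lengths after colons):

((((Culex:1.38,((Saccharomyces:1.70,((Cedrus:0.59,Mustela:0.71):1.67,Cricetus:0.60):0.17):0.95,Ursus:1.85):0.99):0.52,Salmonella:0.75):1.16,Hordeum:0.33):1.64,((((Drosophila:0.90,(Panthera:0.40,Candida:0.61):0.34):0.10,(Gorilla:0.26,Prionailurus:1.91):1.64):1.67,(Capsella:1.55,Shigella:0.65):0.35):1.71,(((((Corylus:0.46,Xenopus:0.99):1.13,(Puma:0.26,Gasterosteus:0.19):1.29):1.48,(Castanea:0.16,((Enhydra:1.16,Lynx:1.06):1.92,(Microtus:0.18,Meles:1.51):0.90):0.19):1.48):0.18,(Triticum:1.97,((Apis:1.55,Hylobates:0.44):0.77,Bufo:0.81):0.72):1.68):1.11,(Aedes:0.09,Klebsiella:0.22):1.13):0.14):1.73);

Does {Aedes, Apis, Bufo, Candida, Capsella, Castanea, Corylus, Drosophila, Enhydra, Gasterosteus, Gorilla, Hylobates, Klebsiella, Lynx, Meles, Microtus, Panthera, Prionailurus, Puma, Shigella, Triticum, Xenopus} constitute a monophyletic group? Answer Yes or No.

Yes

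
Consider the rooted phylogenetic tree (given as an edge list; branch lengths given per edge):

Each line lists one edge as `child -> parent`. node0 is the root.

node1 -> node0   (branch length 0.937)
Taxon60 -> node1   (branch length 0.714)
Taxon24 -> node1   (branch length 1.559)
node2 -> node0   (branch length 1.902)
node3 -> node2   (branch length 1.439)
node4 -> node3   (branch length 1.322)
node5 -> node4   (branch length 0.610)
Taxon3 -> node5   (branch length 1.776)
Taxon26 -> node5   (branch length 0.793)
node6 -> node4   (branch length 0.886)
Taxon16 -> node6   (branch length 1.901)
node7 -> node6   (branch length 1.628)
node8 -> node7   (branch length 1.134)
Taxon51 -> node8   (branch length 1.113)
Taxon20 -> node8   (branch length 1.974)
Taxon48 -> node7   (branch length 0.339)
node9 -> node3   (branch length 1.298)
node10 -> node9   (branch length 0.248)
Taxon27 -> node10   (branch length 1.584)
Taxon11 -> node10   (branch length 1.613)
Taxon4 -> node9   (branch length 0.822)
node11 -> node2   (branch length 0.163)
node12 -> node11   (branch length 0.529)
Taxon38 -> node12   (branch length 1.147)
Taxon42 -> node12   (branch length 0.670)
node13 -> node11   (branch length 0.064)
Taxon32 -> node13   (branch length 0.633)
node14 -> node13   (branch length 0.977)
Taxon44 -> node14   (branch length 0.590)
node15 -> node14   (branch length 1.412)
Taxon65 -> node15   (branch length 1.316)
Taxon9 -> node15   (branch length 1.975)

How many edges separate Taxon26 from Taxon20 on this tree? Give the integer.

The MRCA of Taxon26 and Taxon20 is the node subtending ((Taxon3,Taxon26),(Taxon16,((Taxon51,Taxon20),Taxon48))).
From Taxon26 up to that node: 2 branches. From Taxon20 up to the same node: 4 branches. Total: 2 + 4 = 6.

6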